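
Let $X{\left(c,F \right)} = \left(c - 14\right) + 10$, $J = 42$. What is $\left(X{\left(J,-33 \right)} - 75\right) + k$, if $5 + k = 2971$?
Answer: $2929$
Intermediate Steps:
$k = 2966$ ($k = -5 + 2971 = 2966$)
$X{\left(c,F \right)} = -4 + c$ ($X{\left(c,F \right)} = \left(-14 + c\right) + 10 = -4 + c$)
$\left(X{\left(J,-33 \right)} - 75\right) + k = \left(\left(-4 + 42\right) - 75\right) + 2966 = \left(38 - 75\right) + 2966 = -37 + 2966 = 2929$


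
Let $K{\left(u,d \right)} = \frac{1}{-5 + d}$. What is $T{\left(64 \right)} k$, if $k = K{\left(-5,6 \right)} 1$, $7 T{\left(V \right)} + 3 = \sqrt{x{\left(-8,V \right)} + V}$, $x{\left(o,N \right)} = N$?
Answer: $- \frac{3}{7} + \frac{8 \sqrt{2}}{7} \approx 1.1877$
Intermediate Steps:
$T{\left(V \right)} = - \frac{3}{7} + \frac{\sqrt{2} \sqrt{V}}{7}$ ($T{\left(V \right)} = - \frac{3}{7} + \frac{\sqrt{V + V}}{7} = - \frac{3}{7} + \frac{\sqrt{2 V}}{7} = - \frac{3}{7} + \frac{\sqrt{2} \sqrt{V}}{7}$)
$k = 1$ ($k = \frac{1}{-5 + 6} \cdot 1 = 1^{-1} \cdot 1 = 1 \cdot 1 = 1$)
$T{\left(64 \right)} k = \left(- \frac{3}{7} + \frac{\sqrt{2} \sqrt{64}}{7}\right) 1 = \left(- \frac{3}{7} + \frac{1}{7} \sqrt{2} \cdot 8\right) 1 = \left(- \frac{3}{7} + \frac{8 \sqrt{2}}{7}\right) 1 = - \frac{3}{7} + \frac{8 \sqrt{2}}{7}$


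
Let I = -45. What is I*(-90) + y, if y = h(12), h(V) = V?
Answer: 4062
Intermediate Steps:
y = 12
I*(-90) + y = -45*(-90) + 12 = 4050 + 12 = 4062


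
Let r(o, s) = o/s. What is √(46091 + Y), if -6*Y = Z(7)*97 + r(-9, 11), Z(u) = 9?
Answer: √5559422/11 ≈ 214.35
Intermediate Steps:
Y = -1599/11 (Y = -(9*97 - 9/11)/6 = -(873 - 9*1/11)/6 = -(873 - 9/11)/6 = -⅙*9594/11 = -1599/11 ≈ -145.36)
√(46091 + Y) = √(46091 - 1599/11) = √(505402/11) = √5559422/11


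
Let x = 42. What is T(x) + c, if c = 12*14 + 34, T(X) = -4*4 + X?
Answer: 228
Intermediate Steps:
T(X) = -16 + X
c = 202 (c = 168 + 34 = 202)
T(x) + c = (-16 + 42) + 202 = 26 + 202 = 228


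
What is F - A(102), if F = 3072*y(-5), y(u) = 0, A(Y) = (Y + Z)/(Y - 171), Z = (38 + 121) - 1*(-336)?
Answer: 199/23 ≈ 8.6522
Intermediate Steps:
Z = 495 (Z = 159 + 336 = 495)
A(Y) = (495 + Y)/(-171 + Y) (A(Y) = (Y + 495)/(Y - 171) = (495 + Y)/(-171 + Y))
F = 0 (F = 3072*0 = 0)
F - A(102) = 0 - (495 + 102)/(-171 + 102) = 0 - 597/(-69) = 0 - (-1)*597/69 = 0 - 1*(-199/23) = 0 + 199/23 = 199/23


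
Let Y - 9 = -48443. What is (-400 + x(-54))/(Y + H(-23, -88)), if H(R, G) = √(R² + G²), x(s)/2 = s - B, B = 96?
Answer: 33903800/2345844083 + 700*√8273/2345844083 ≈ 0.014480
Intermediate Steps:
Y = -48434 (Y = 9 - 48443 = -48434)
x(s) = -192 + 2*s (x(s) = 2*(s - 1*96) = 2*(s - 96) = 2*(-96 + s) = -192 + 2*s)
H(R, G) = √(G² + R²)
(-400 + x(-54))/(Y + H(-23, -88)) = (-400 + (-192 + 2*(-54)))/(-48434 + √((-88)² + (-23)²)) = (-400 + (-192 - 108))/(-48434 + √(7744 + 529)) = (-400 - 300)/(-48434 + √8273) = -700/(-48434 + √8273)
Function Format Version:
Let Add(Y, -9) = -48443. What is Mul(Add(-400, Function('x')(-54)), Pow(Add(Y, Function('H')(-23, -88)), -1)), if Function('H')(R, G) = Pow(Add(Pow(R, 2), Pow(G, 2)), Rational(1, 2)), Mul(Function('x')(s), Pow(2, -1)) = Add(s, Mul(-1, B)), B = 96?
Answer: Add(Rational(33903800, 2345844083), Mul(Rational(700, 2345844083), Pow(8273, Rational(1, 2)))) ≈ 0.014480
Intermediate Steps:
Y = -48434 (Y = Add(9, -48443) = -48434)
Function('x')(s) = Add(-192, Mul(2, s)) (Function('x')(s) = Mul(2, Add(s, Mul(-1, 96))) = Mul(2, Add(s, -96)) = Mul(2, Add(-96, s)) = Add(-192, Mul(2, s)))
Function('H')(R, G) = Pow(Add(Pow(G, 2), Pow(R, 2)), Rational(1, 2))
Mul(Add(-400, Function('x')(-54)), Pow(Add(Y, Function('H')(-23, -88)), -1)) = Mul(Add(-400, Add(-192, Mul(2, -54))), Pow(Add(-48434, Pow(Add(Pow(-88, 2), Pow(-23, 2)), Rational(1, 2))), -1)) = Mul(Add(-400, Add(-192, -108)), Pow(Add(-48434, Pow(Add(7744, 529), Rational(1, 2))), -1)) = Mul(Add(-400, -300), Pow(Add(-48434, Pow(8273, Rational(1, 2))), -1)) = Mul(-700, Pow(Add(-48434, Pow(8273, Rational(1, 2))), -1))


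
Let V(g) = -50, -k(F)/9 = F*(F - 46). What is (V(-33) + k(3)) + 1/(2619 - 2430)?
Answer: 209980/189 ≈ 1111.0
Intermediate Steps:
k(F) = -9*F*(-46 + F) (k(F) = -9*F*(F - 46) = -9*F*(-46 + F))
(V(-33) + k(3)) + 1/(2619 - 2430) = (-50 + 9*3*(46 - 1*3)) + 1/(2619 - 2430) = (-50 + 9*3*(46 - 3)) + 1/189 = (-50 + 9*3*43) + 1/189 = (-50 + 1161) + 1/189 = 1111 + 1/189 = 209980/189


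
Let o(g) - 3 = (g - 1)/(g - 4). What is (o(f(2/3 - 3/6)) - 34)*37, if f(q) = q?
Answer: -26196/23 ≈ -1139.0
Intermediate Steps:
o(g) = 3 + (-1 + g)/(-4 + g) (o(g) = 3 + (g - 1)/(g - 4) = 3 + (-1 + g)/(-4 + g))
(o(f(2/3 - 3/6)) - 34)*37 = ((-13 + 4*(2/3 - 3/6))/(-4 + (2/3 - 3/6)) - 34)*37 = ((-13 + 4*(2*(⅓) - 3*⅙))/(-4 + (2*(⅓) - 3*⅙)) - 34)*37 = ((-13 + 4*(⅔ - ½))/(-4 + (⅔ - ½)) - 34)*37 = ((-13 + 4*(⅙))/(-4 + ⅙) - 34)*37 = ((-13 + ⅔)/(-23/6) - 34)*37 = (-6/23*(-37/3) - 34)*37 = (74/23 - 34)*37 = -708/23*37 = -26196/23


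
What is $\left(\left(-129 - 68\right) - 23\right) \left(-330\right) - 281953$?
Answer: $-209353$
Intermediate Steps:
$\left(\left(-129 - 68\right) - 23\right) \left(-330\right) - 281953 = \left(-197 - 23\right) \left(-330\right) - 281953 = \left(-220\right) \left(-330\right) - 281953 = 72600 - 281953 = -209353$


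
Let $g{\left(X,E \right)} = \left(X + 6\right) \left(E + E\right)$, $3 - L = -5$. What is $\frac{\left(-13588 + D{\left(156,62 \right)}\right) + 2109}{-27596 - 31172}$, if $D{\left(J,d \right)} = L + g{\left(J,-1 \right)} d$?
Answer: $\frac{31559}{58768} \approx 0.53701$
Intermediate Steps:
$L = 8$ ($L = 3 - -5 = 3 + 5 = 8$)
$g{\left(X,E \right)} = 2 E \left(6 + X\right)$ ($g{\left(X,E \right)} = \left(6 + X\right) 2 E = 2 E \left(6 + X\right)$)
$D{\left(J,d \right)} = 8 + d \left(-12 - 2 J\right)$ ($D{\left(J,d \right)} = 8 + 2 \left(-1\right) \left(6 + J\right) d = 8 + \left(-12 - 2 J\right) d = 8 + d \left(-12 - 2 J\right)$)
$\frac{\left(-13588 + D{\left(156,62 \right)}\right) + 2109}{-27596 - 31172} = \frac{\left(-13588 + \left(8 - 124 \left(6 + 156\right)\right)\right) + 2109}{-27596 - 31172} = \frac{\left(-13588 + \left(8 - 124 \cdot 162\right)\right) + 2109}{-58768} = \left(\left(-13588 + \left(8 - 20088\right)\right) + 2109\right) \left(- \frac{1}{58768}\right) = \left(\left(-13588 - 20080\right) + 2109\right) \left(- \frac{1}{58768}\right) = \left(-33668 + 2109\right) \left(- \frac{1}{58768}\right) = \left(-31559\right) \left(- \frac{1}{58768}\right) = \frac{31559}{58768}$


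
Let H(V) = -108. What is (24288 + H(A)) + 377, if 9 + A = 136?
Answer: 24557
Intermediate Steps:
A = 127 (A = -9 + 136 = 127)
(24288 + H(A)) + 377 = (24288 - 108) + 377 = 24180 + 377 = 24557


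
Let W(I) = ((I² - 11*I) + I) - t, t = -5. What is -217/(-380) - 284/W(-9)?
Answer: -2179/2090 ≈ -1.0426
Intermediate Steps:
W(I) = 5 + I² - 10*I (W(I) = ((I² - 11*I) + I) - 1*(-5) = (I² - 10*I) + 5 = 5 + I² - 10*I)
-217/(-380) - 284/W(-9) = -217/(-380) - 284/(5 + (-9)² - 10*(-9)) = -217*(-1/380) - 284/(5 + 81 + 90) = 217/380 - 284/176 = 217/380 - 284*1/176 = 217/380 - 71/44 = -2179/2090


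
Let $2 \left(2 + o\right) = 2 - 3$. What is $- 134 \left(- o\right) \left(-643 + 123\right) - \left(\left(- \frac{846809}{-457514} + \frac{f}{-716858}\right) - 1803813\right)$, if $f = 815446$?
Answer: $\frac{324366887570657139}{163986285506} \approx 1.978 \cdot 10^{6}$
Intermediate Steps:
$o = - \frac{5}{2}$ ($o = -2 + \frac{2 - 3}{2} = -2 + \frac{1}{2} \left(-1\right) = -2 - \frac{1}{2} = - \frac{5}{2} \approx -2.5$)
$- 134 \left(- o\right) \left(-643 + 123\right) - \left(\left(- \frac{846809}{-457514} + \frac{f}{-716858}\right) - 1803813\right) = - 134 \left(\left(-1\right) \left(- \frac{5}{2}\right)\right) \left(-643 + 123\right) - \left(\left(- \frac{846809}{-457514} + \frac{815446}{-716858}\right) - 1803813\right) = \left(-134\right) \frac{5}{2} \left(-520\right) - \left(\left(\left(-846809\right) \left(- \frac{1}{457514}\right) + 815446 \left(- \frac{1}{716858}\right)\right) - 1803813\right) = \left(-335\right) \left(-520\right) - \left(\left(\frac{846809}{457514} - \frac{407723}{358429}\right) - 1803813\right) = 174200 - \left(\frac{116981922439}{163986285506} - 1803813\right) = 174200 - - \frac{295800476635511939}{163986285506} = 174200 + \frac{295800476635511939}{163986285506} = \frac{324366887570657139}{163986285506}$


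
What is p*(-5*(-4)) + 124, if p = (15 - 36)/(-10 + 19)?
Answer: 232/3 ≈ 77.333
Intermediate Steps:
p = -7/3 (p = -21/9 = -21*⅑ = -7/3 ≈ -2.3333)
p*(-5*(-4)) + 124 = -(-35)*(-4)/3 + 124 = -7/3*20 + 124 = -140/3 + 124 = 232/3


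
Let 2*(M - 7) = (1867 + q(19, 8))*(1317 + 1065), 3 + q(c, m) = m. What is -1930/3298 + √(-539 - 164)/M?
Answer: -965/1649 + I*√703/2229559 ≈ -0.5852 + 1.1892e-5*I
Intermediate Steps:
q(c, m) = -3 + m
M = 2229559 (M = 7 + ((1867 + (-3 + 8))*(1317 + 1065))/2 = 7 + ((1867 + 5)*2382)/2 = 7 + (1872*2382)/2 = 7 + (½)*4459104 = 7 + 2229552 = 2229559)
-1930/3298 + √(-539 - 164)/M = -1930/3298 + √(-539 - 164)/2229559 = -1930*1/3298 + √(-703)*(1/2229559) = -965/1649 + (I*√703)*(1/2229559) = -965/1649 + I*√703/2229559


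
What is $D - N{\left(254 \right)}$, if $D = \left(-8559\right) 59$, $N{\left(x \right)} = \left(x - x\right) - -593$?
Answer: $-505574$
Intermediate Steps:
$N{\left(x \right)} = 593$ ($N{\left(x \right)} = 0 + 593 = 593$)
$D = -504981$
$D - N{\left(254 \right)} = -504981 - 593 = -505574$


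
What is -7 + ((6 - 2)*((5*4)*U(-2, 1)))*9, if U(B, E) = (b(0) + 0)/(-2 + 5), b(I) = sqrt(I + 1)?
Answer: 233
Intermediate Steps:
b(I) = sqrt(1 + I)
U(B, E) = 1/3 (U(B, E) = (sqrt(1 + 0) + 0)/(-2 + 5) = (sqrt(1) + 0)/3 = (1 + 0)*(1/3) = 1*(1/3) = 1/3)
-7 + ((6 - 2)*((5*4)*U(-2, 1)))*9 = -7 + ((6 - 2)*((5*4)*(1/3)))*9 = -7 + (4*(20*(1/3)))*9 = -7 + (4*(20/3))*9 = -7 + (80/3)*9 = -7 + 240 = 233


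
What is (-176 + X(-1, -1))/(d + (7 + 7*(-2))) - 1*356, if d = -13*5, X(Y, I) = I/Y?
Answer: -25457/72 ≈ -353.57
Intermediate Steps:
d = -65
(-176 + X(-1, -1))/(d + (7 + 7*(-2))) - 1*356 = (-176 - 1/(-1))/(-65 + (7 + 7*(-2))) - 1*356 = (-176 - 1*(-1))/(-65 + (7 - 14)) - 356 = (-176 + 1)/(-65 - 7) - 356 = -175/(-72) - 356 = -175*(-1/72) - 356 = 175/72 - 356 = -25457/72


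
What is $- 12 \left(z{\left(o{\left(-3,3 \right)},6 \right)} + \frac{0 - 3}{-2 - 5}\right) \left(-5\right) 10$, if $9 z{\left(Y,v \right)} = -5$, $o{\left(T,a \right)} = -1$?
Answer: $- \frac{1600}{21} \approx -76.19$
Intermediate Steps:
$z{\left(Y,v \right)} = - \frac{5}{9}$ ($z{\left(Y,v \right)} = \frac{1}{9} \left(-5\right) = - \frac{5}{9}$)
$- 12 \left(z{\left(o{\left(-3,3 \right)},6 \right)} + \frac{0 - 3}{-2 - 5}\right) \left(-5\right) 10 = - 12 \left(- \frac{5}{9} + \frac{0 - 3}{-2 - 5}\right) \left(-5\right) 10 = - 12 \left(- \frac{5}{9} - \frac{3}{-7}\right) \left(-5\right) 10 = - 12 \left(- \frac{5}{9} - - \frac{3}{7}\right) \left(-5\right) 10 = - 12 \left(- \frac{5}{9} + \frac{3}{7}\right) \left(-5\right) 10 = - 12 \left(\left(- \frac{8}{63}\right) \left(-5\right)\right) 10 = \left(-12\right) \frac{40}{63} \cdot 10 = \left(- \frac{160}{21}\right) 10 = - \frac{1600}{21}$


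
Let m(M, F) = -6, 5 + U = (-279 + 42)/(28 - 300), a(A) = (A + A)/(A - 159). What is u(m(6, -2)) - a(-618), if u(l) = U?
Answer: -402921/70448 ≈ -5.7194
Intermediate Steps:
a(A) = 2*A/(-159 + A) (a(A) = (2*A)/(-159 + A) = 2*A/(-159 + A))
U = -1123/272 (U = -5 + (-279 + 42)/(28 - 300) = -5 - 237/(-272) = -5 - 237*(-1/272) = -5 + 237/272 = -1123/272 ≈ -4.1287)
u(l) = -1123/272
u(m(6, -2)) - a(-618) = -1123/272 - 2*(-618)/(-159 - 618) = -1123/272 - 2*(-618)/(-777) = -1123/272 - 2*(-618)*(-1)/777 = -1123/272 - 1*412/259 = -1123/272 - 412/259 = -402921/70448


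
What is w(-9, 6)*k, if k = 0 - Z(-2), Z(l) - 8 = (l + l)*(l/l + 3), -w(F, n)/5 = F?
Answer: 360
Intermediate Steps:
w(F, n) = -5*F
Z(l) = 8 + 8*l (Z(l) = 8 + (l + l)*(l/l + 3) = 8 + (2*l)*(1 + 3) = 8 + (2*l)*4 = 8 + 8*l)
k = 8 (k = 0 - (8 + 8*(-2)) = 0 - (8 - 16) = 0 - 1*(-8) = 0 + 8 = 8)
w(-9, 6)*k = -5*(-9)*8 = 45*8 = 360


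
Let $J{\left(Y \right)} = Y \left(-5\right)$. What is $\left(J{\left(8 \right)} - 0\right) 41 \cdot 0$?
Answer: $0$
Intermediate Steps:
$J{\left(Y \right)} = - 5 Y$
$\left(J{\left(8 \right)} - 0\right) 41 \cdot 0 = \left(\left(-5\right) 8 - 0\right) 41 \cdot 0 = \left(-40 + 0\right) 41 \cdot 0 = \left(-40\right) 41 \cdot 0 = \left(-1640\right) 0 = 0$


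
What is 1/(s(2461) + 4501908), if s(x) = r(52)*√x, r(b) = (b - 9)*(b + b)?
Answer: 1125477/5054489658260 - 559*√2461/2527244829130 ≈ 2.1170e-7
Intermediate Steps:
r(b) = 2*b*(-9 + b) (r(b) = (-9 + b)*(2*b) = 2*b*(-9 + b))
s(x) = 4472*√x (s(x) = (2*52*(-9 + 52))*√x = (2*52*43)*√x = 4472*√x)
1/(s(2461) + 4501908) = 1/(4472*√2461 + 4501908) = 1/(4501908 + 4472*√2461)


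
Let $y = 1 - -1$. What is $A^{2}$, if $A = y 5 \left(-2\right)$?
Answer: $400$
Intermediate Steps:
$y = 2$ ($y = 1 + 1 = 2$)
$A = -20$ ($A = 2 \cdot 5 \left(-2\right) = 10 \left(-2\right) = -20$)
$A^{2} = \left(-20\right)^{2} = 400$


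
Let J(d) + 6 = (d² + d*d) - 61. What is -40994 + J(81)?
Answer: -27939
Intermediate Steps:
J(d) = -67 + 2*d² (J(d) = -6 + ((d² + d*d) - 61) = -6 + ((d² + d²) - 61) = -6 + (2*d² - 61) = -6 + (-61 + 2*d²) = -67 + 2*d²)
-40994 + J(81) = -40994 + (-67 + 2*81²) = -40994 + (-67 + 2*6561) = -40994 + (-67 + 13122) = -40994 + 13055 = -27939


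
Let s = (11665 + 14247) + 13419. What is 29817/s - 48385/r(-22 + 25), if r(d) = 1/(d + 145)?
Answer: -281648474563/39331 ≈ -7.1610e+6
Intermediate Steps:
s = 39331 (s = 25912 + 13419 = 39331)
r(d) = 1/(145 + d)
29817/s - 48385/r(-22 + 25) = 29817/39331 - 48385/(1/(145 + (-22 + 25))) = 29817*(1/39331) - 48385/(1/(145 + 3)) = 29817/39331 - 48385/(1/148) = 29817/39331 - 48385/1/148 = 29817/39331 - 48385*148 = 29817/39331 - 7160980 = -281648474563/39331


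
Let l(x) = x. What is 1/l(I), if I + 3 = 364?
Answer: 1/361 ≈ 0.0027701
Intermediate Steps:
I = 361 (I = -3 + 364 = 361)
1/l(I) = 1/361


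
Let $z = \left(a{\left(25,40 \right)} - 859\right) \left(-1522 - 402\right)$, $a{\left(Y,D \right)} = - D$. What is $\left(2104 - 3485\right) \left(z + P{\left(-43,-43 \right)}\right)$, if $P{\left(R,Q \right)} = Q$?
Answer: $-2388623173$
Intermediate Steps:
$z = 1729676$ ($z = \left(\left(-1\right) 40 - 859\right) \left(-1522 - 402\right) = \left(-40 - 859\right) \left(-1924\right) = \left(-899\right) \left(-1924\right) = 1729676$)
$\left(2104 - 3485\right) \left(z + P{\left(-43,-43 \right)}\right) = \left(2104 - 3485\right) \left(1729676 - 43\right) = \left(-1381\right) 1729633 = -2388623173$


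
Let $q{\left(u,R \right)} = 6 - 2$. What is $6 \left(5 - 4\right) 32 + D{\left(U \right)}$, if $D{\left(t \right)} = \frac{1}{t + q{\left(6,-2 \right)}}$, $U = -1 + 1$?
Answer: $\frac{769}{4} \approx 192.25$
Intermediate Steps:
$U = 0$
$q{\left(u,R \right)} = 4$
$D{\left(t \right)} = \frac{1}{4 + t}$ ($D{\left(t \right)} = \frac{1}{t + 4} = \frac{1}{4 + t}$)
$6 \left(5 - 4\right) 32 + D{\left(U \right)} = 6 \left(5 - 4\right) 32 + \frac{1}{4 + 0} = 6 \cdot 1 \cdot 32 + \frac{1}{4} = 6 \cdot 32 + \frac{1}{4} = 192 + \frac{1}{4} = \frac{769}{4}$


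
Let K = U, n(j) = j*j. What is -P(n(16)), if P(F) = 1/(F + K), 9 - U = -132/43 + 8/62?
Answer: -1333/357165 ≈ -0.0037322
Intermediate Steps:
n(j) = j²
U = 15917/1333 (U = 9 - (-132/43 + 8/62) = 9 - (-132*1/43 + 8*(1/62)) = 9 - (-132/43 + 4/31) = 9 - 1*(-3920/1333) = 9 + 3920/1333 = 15917/1333 ≈ 11.941)
K = 15917/1333 ≈ 11.941
P(F) = 1/(15917/1333 + F) (P(F) = 1/(F + 15917/1333) = 1/(15917/1333 + F))
-P(n(16)) = -1333/(15917 + 1333*16²) = -1333/(15917 + 1333*256) = -1333/(15917 + 341248) = -1333/357165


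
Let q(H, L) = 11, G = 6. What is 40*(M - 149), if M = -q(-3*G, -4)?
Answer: -6400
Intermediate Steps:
M = -11 (M = -1*11 = -11)
40*(M - 149) = 40*(-11 - 149) = 40*(-160) = -6400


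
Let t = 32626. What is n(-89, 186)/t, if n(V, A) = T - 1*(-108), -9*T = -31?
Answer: 1003/293634 ≈ 0.0034158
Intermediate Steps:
T = 31/9 (T = -1/9*(-31) = 31/9 ≈ 3.4444)
n(V, A) = 1003/9 (n(V, A) = 31/9 - 1*(-108) = 31/9 + 108 = 1003/9)
n(-89, 186)/t = (1003/9)/32626 = (1003/9)*(1/32626) = 1003/293634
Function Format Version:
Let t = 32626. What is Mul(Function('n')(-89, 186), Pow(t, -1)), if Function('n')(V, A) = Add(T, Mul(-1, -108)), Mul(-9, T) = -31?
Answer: Rational(1003, 293634) ≈ 0.0034158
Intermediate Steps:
T = Rational(31, 9) (T = Mul(Rational(-1, 9), -31) = Rational(31, 9) ≈ 3.4444)
Function('n')(V, A) = Rational(1003, 9) (Function('n')(V, A) = Add(Rational(31, 9), Mul(-1, -108)) = Add(Rational(31, 9), 108) = Rational(1003, 9))
Mul(Function('n')(-89, 186), Pow(t, -1)) = Mul(Rational(1003, 9), Pow(32626, -1)) = Mul(Rational(1003, 9), Rational(1, 32626)) = Rational(1003, 293634)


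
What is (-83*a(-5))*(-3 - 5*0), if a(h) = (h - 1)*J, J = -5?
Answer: 7470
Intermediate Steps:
a(h) = 5 - 5*h (a(h) = (h - 1)*(-5) = (-1 + h)*(-5) = 5 - 5*h)
(-83*a(-5))*(-3 - 5*0) = (-83*(5 - 5*(-5)))*(-3 - 5*0) = (-83*(5 + 25))*(-3 + 0) = -83*30*(-3) = -2490*(-3) = 7470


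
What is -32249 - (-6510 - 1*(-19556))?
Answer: -45295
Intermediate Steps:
-32249 - (-6510 - 1*(-19556)) = -32249 - (-6510 + 19556) = -32249 - 1*13046 = -32249 - 13046 = -45295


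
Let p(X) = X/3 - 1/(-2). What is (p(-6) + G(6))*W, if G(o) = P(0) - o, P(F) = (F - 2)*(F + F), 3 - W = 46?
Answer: 645/2 ≈ 322.50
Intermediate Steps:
W = -43 (W = 3 - 1*46 = 3 - 46 = -43)
P(F) = 2*F*(-2 + F) (P(F) = (-2 + F)*(2*F) = 2*F*(-2 + F))
p(X) = ½ + X/3 (p(X) = X*(⅓) - 1*(-½) = X/3 + ½ = ½ + X/3)
G(o) = -o (G(o) = 2*0*(-2 + 0) - o = 2*0*(-2) - o = 0 - o = -o)
(p(-6) + G(6))*W = ((½ + (⅓)*(-6)) - 1*6)*(-43) = ((½ - 2) - 6)*(-43) = (-3/2 - 6)*(-43) = -15/2*(-43) = 645/2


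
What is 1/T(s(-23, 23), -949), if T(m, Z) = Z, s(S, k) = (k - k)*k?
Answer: -1/949 ≈ -0.0010537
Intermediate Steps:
s(S, k) = 0 (s(S, k) = 0*k = 0)
1/T(s(-23, 23), -949) = 1/(-949) = -1/949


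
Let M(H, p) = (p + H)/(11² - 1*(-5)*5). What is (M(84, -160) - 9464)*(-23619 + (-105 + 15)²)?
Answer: 10722232290/73 ≈ 1.4688e+8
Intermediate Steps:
M(H, p) = H/146 + p/146 (M(H, p) = (H + p)/(121 + 5*5) = (H + p)/(121 + 25) = (H + p)/146 = (H + p)*(1/146) = H/146 + p/146)
(M(84, -160) - 9464)*(-23619 + (-105 + 15)²) = (((1/146)*84 + (1/146)*(-160)) - 9464)*(-23619 + (-105 + 15)²) = ((42/73 - 80/73) - 9464)*(-23619 + (-90)²) = (-38/73 - 9464)*(-23619 + 8100) = -690910/73*(-15519) = 10722232290/73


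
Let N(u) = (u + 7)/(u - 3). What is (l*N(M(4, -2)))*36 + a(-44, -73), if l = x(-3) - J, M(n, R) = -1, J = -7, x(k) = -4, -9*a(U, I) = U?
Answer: -1414/9 ≈ -157.11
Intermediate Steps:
a(U, I) = -U/9
l = 3 (l = -4 - 1*(-7) = -4 + 7 = 3)
N(u) = (7 + u)/(-3 + u)
(l*N(M(4, -2)))*36 + a(-44, -73) = (3*((7 - 1)/(-3 - 1)))*36 - ⅑*(-44) = (3*(6/(-4)))*36 + 44/9 = (3*(-¼*6))*36 + 44/9 = (3*(-3/2))*36 + 44/9 = -9/2*36 + 44/9 = -162 + 44/9 = -1414/9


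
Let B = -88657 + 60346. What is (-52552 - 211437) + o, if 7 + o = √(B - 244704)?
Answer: -263996 + 3*I*√30335 ≈ -2.64e+5 + 522.51*I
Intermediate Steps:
B = -28311
o = -7 + 3*I*√30335 (o = -7 + √(-28311 - 244704) = -7 + √(-273015) = -7 + 3*I*√30335 ≈ -7.0 + 522.51*I)
(-52552 - 211437) + o = (-52552 - 211437) + (-7 + 3*I*√30335) = -263989 + (-7 + 3*I*√30335) = -263996 + 3*I*√30335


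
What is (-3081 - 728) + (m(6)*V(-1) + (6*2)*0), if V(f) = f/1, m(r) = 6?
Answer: -3815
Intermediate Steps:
V(f) = f (V(f) = f*1 = f)
(-3081 - 728) + (m(6)*V(-1) + (6*2)*0) = (-3081 - 728) + (6*(-1) + (6*2)*0) = -3809 + (-6 + 12*0) = -3809 + (-6 + 0) = -3809 - 6 = -3815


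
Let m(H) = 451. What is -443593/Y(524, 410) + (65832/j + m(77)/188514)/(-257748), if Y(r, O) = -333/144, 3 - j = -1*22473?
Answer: 17457402810229437617/91007396422056 ≈ 1.9182e+5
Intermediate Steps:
j = 22476 (j = 3 - (-1)*22473 = 3 - 1*(-22473) = 3 + 22473 = 22476)
Y(r, O) = -37/16 (Y(r, O) = -333*1/144 = -37/16)
-443593/Y(524, 410) + (65832/j + m(77)/188514)/(-257748) = -443593/(-37/16) + (65832/22476 + 451/188514)/(-257748) = -443593*(-16/37) + (65832*(1/22476) + 451*(1/188514))*(-1/257748) = 191824 + (5486/1873 + 451/188514)*(-1/257748) = 191824 + (1035032527/353086722)*(-1/257748) = 191824 - 1035032527/91007396422056 = 17457402810229437617/91007396422056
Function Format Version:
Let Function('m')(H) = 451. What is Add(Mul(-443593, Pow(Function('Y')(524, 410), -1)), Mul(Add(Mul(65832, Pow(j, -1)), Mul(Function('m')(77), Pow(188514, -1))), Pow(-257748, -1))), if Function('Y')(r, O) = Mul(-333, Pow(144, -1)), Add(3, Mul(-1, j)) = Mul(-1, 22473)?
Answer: Rational(17457402810229437617, 91007396422056) ≈ 1.9182e+5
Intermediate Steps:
j = 22476 (j = Add(3, Mul(-1, Mul(-1, 22473))) = Add(3, Mul(-1, -22473)) = Add(3, 22473) = 22476)
Function('Y')(r, O) = Rational(-37, 16) (Function('Y')(r, O) = Mul(-333, Rational(1, 144)) = Rational(-37, 16))
Add(Mul(-443593, Pow(Function('Y')(524, 410), -1)), Mul(Add(Mul(65832, Pow(j, -1)), Mul(Function('m')(77), Pow(188514, -1))), Pow(-257748, -1))) = Add(Mul(-443593, Pow(Rational(-37, 16), -1)), Mul(Add(Mul(65832, Pow(22476, -1)), Mul(451, Pow(188514, -1))), Pow(-257748, -1))) = Add(Mul(-443593, Rational(-16, 37)), Mul(Add(Mul(65832, Rational(1, 22476)), Mul(451, Rational(1, 188514))), Rational(-1, 257748))) = Add(191824, Mul(Add(Rational(5486, 1873), Rational(451, 188514)), Rational(-1, 257748))) = Add(191824, Mul(Rational(1035032527, 353086722), Rational(-1, 257748))) = Add(191824, Rational(-1035032527, 91007396422056)) = Rational(17457402810229437617, 91007396422056)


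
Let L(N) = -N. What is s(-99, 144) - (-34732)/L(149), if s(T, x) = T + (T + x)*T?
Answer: -713278/149 ≈ -4787.1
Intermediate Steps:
s(T, x) = T + T*(T + x)
s(-99, 144) - (-34732)/L(149) = -99*(1 - 99 + 144) - (-34732)/((-1*149)) = -99*46 - (-34732)/(-149) = -4554 - (-34732)*(-1)/149 = -4554 - 1*34732/149 = -4554 - 34732/149 = -713278/149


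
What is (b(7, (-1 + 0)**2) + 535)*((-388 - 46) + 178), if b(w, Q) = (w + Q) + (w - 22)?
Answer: -135168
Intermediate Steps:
b(w, Q) = -22 + Q + 2*w (b(w, Q) = (Q + w) + (-22 + w) = -22 + Q + 2*w)
(b(7, (-1 + 0)**2) + 535)*((-388 - 46) + 178) = ((-22 + (-1 + 0)**2 + 2*7) + 535)*((-388 - 46) + 178) = ((-22 + (-1)**2 + 14) + 535)*(-434 + 178) = ((-22 + 1 + 14) + 535)*(-256) = (-7 + 535)*(-256) = 528*(-256) = -135168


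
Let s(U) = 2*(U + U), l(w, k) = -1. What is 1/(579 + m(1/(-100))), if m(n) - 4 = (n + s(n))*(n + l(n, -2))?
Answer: 2000/1166101 ≈ 0.0017151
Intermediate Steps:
s(U) = 4*U (s(U) = 2*(2*U) = 4*U)
m(n) = 4 + 5*n*(-1 + n) (m(n) = 4 + (n + 4*n)*(n - 1) = 4 + (5*n)*(-1 + n) = 4 + 5*n*(-1 + n))
1/(579 + m(1/(-100))) = 1/(579 + (4 - 5/(-100) + 5*(1/(-100))²)) = 1/(579 + (4 - 5*(-1/100) + 5*(-1/100)²)) = 1/(579 + (4 + 1/20 + 5*(1/10000))) = 1/(579 + (4 + 1/20 + 1/2000)) = 1/(579 + 8101/2000) = 1/(1166101/2000) = 2000/1166101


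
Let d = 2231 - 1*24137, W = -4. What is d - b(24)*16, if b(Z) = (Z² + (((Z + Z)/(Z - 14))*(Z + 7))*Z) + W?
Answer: -440986/5 ≈ -88197.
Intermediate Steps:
b(Z) = -4 + Z² + 2*Z²*(7 + Z)/(-14 + Z) (b(Z) = (Z² + (((Z + Z)/(Z - 14))*(Z + 7))*Z) - 4 = (Z² + (((2*Z)/(-14 + Z))*(7 + Z))*Z) - 4 = (Z² + ((2*Z/(-14 + Z))*(7 + Z))*Z) - 4 = (Z² + (2*Z*(7 + Z)/(-14 + Z))*Z) - 4 = (Z² + 2*Z²*(7 + Z)/(-14 + Z)) - 4 = -4 + Z² + 2*Z²*(7 + Z)/(-14 + Z))
d = -21906 (d = 2231 - 24137 = -21906)
d - b(24)*16 = -21906 - (56 - 4*24 + 3*24³)/(-14 + 24)*16 = -21906 - (56 - 96 + 3*13824)/10*16 = -21906 - (56 - 96 + 41472)/10*16 = -21906 - (⅒)*41432*16 = -21906 - 20716*16/5 = -21906 - 1*331456/5 = -21906 - 331456/5 = -440986/5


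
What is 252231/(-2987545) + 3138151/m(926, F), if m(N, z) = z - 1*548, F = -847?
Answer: -1875143838308/833525055 ≈ -2249.7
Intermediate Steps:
m(N, z) = -548 + z (m(N, z) = z - 548 = -548 + z)
252231/(-2987545) + 3138151/m(926, F) = 252231/(-2987545) + 3138151/(-548 - 847) = 252231*(-1/2987545) + 3138151/(-1395) = -252231/2987545 + 3138151*(-1/1395) = -252231/2987545 - 3138151/1395 = -1875143838308/833525055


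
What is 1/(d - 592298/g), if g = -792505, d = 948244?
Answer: 113215/107355529074 ≈ 1.0546e-6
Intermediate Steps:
1/(d - 592298/g) = 1/(948244 - 592298/(-792505)) = 1/(948244 - 592298*(-1/792505)) = 1/(948244 + 84614/113215) = 1/(107355529074/113215) = 113215/107355529074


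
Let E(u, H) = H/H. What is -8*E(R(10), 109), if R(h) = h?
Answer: -8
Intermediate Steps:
E(u, H) = 1
-8*E(R(10), 109) = -8*1 = -8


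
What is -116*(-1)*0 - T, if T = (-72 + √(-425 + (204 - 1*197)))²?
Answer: -4766 + 144*I*√418 ≈ -4766.0 + 2944.1*I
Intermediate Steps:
T = (-72 + I*√418)² (T = (-72 + √(-425 + (204 - 197)))² = (-72 + √(-425 + 7))² = (-72 + √(-418))² = (-72 + I*√418)² ≈ 4766.0 - 2944.1*I)
-116*(-1)*0 - T = -116*(-1)*0 - (72 - I*√418)² = 116*0 - (72 - I*√418)² = 0 - (72 - I*√418)² = -(72 - I*√418)²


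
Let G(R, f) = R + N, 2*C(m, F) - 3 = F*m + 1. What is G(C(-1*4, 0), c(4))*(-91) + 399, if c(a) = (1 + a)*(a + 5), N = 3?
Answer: -56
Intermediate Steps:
C(m, F) = 2 + F*m/2 (C(m, F) = 3/2 + (F*m + 1)/2 = 3/2 + (1 + F*m)/2 = 3/2 + (1/2 + F*m/2) = 2 + F*m/2)
c(a) = (1 + a)*(5 + a)
G(R, f) = 3 + R (G(R, f) = R + 3 = 3 + R)
G(C(-1*4, 0), c(4))*(-91) + 399 = (3 + (2 + (1/2)*0*(-1*4)))*(-91) + 399 = (3 + (2 + (1/2)*0*(-4)))*(-91) + 399 = (3 + (2 + 0))*(-91) + 399 = (3 + 2)*(-91) + 399 = 5*(-91) + 399 = -455 + 399 = -56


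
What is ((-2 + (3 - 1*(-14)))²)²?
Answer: 50625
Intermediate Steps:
((-2 + (3 - 1*(-14)))²)² = ((-2 + (3 + 14))²)² = ((-2 + 17)²)² = (15²)² = 225² = 50625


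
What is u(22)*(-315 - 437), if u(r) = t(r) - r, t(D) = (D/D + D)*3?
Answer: -35344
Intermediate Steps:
t(D) = 3 + 3*D (t(D) = (1 + D)*3 = 3 + 3*D)
u(r) = 3 + 2*r (u(r) = (3 + 3*r) - r = 3 + 2*r)
u(22)*(-315 - 437) = (3 + 2*22)*(-315 - 437) = (3 + 44)*(-752) = 47*(-752) = -35344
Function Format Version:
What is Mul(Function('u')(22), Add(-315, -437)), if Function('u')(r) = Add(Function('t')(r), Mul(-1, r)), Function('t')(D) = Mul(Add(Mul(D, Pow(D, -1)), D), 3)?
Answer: -35344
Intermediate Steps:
Function('t')(D) = Add(3, Mul(3, D)) (Function('t')(D) = Mul(Add(1, D), 3) = Add(3, Mul(3, D)))
Function('u')(r) = Add(3, Mul(2, r)) (Function('u')(r) = Add(Add(3, Mul(3, r)), Mul(-1, r)) = Add(3, Mul(2, r)))
Mul(Function('u')(22), Add(-315, -437)) = Mul(Add(3, Mul(2, 22)), Add(-315, -437)) = Mul(Add(3, 44), -752) = Mul(47, -752) = -35344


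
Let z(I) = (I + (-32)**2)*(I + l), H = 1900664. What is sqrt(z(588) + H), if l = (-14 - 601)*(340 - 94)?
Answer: 4*I*sqrt(15064435) ≈ 15525.0*I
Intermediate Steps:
l = -151290 (l = -615*246 = -151290)
z(I) = (-151290 + I)*(1024 + I) (z(I) = (I + (-32)**2)*(I - 151290) = (I + 1024)*(-151290 + I) = (1024 + I)*(-151290 + I) = (-151290 + I)*(1024 + I))
sqrt(z(588) + H) = sqrt((-154920960 + 588**2 - 150266*588) + 1900664) = sqrt((-154920960 + 345744 - 88356408) + 1900664) = sqrt(-242931624 + 1900664) = sqrt(-241030960) = 4*I*sqrt(15064435)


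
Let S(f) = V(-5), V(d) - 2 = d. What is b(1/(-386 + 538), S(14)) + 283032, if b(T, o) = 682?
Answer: 283714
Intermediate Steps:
V(d) = 2 + d
S(f) = -3 (S(f) = 2 - 5 = -3)
b(1/(-386 + 538), S(14)) + 283032 = 682 + 283032 = 283714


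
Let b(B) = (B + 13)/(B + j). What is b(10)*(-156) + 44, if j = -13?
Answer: 1240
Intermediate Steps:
b(B) = (13 + B)/(-13 + B) (b(B) = (B + 13)/(B - 13) = (13 + B)/(-13 + B))
b(10)*(-156) + 44 = ((13 + 10)/(-13 + 10))*(-156) + 44 = (23/(-3))*(-156) + 44 = -1/3*23*(-156) + 44 = -23/3*(-156) + 44 = 1196 + 44 = 1240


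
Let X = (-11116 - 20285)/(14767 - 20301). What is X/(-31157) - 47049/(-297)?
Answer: 2704104259655/17069860962 ≈ 158.41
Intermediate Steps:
X = 31401/5534 (X = -31401/(-5534) = -31401*(-1/5534) = 31401/5534 ≈ 5.6742)
X/(-31157) - 47049/(-297) = (31401/5534)/(-31157) - 47049/(-297) = (31401/5534)*(-1/31157) - 47049*(-1/297) = -31401/172422838 + 15683/99 = 2704104259655/17069860962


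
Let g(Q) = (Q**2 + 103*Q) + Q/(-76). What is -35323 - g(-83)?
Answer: -2558471/76 ≈ -33664.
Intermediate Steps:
g(Q) = Q**2 + 7827*Q/76 (g(Q) = (Q**2 + 103*Q) + Q*(-1/76) = (Q**2 + 103*Q) - Q/76 = Q**2 + 7827*Q/76)
-35323 - g(-83) = -35323 - (-83)*(7827 + 76*(-83))/76 = -35323 - (-83)*(7827 - 6308)/76 = -35323 - (-83)*1519/76 = -35323 - 1*(-126077/76) = -35323 + 126077/76 = -2558471/76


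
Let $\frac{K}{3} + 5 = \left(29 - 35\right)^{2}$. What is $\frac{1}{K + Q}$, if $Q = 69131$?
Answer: $\frac{1}{69224} \approx 1.4446 \cdot 10^{-5}$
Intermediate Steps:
$K = 93$ ($K = -15 + 3 \left(29 - 35\right)^{2} = -15 + 3 \left(-6\right)^{2} = -15 + 3 \cdot 36 = -15 + 108 = 93$)
$\frac{1}{K + Q} = \frac{1}{93 + 69131} = \frac{1}{69224}$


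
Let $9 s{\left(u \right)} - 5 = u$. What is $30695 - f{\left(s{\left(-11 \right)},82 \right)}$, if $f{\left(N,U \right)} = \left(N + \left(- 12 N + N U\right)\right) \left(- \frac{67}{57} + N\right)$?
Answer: $\frac{1744645}{57} \approx 30608.0$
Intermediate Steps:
$s{\left(u \right)} = \frac{5}{9} + \frac{u}{9}$
$f{\left(N,U \right)} = \left(- \frac{67}{57} + N\right) \left(- 11 N + N U\right)$ ($f{\left(N,U \right)} = \left(- 11 N + N U\right) \left(\left(-67\right) \frac{1}{57} + N\right) = \left(- 11 N + N U\right) \left(- \frac{67}{57} + N\right) = \left(- \frac{67}{57} + N\right) \left(- 11 N + N U\right)$)
$30695 - f{\left(s{\left(-11 \right)},82 \right)} = 30695 - \frac{\left(\frac{5}{9} + \frac{1}{9} \left(-11\right)\right) \left(737 - 627 \left(\frac{5}{9} + \frac{1}{9} \left(-11\right)\right) - 5494 + 57 \left(\frac{5}{9} + \frac{1}{9} \left(-11\right)\right) 82\right)}{57} = 30695 - \frac{\left(\frac{5}{9} - \frac{11}{9}\right) \left(737 - 627 \left(\frac{5}{9} - \frac{11}{9}\right) - 5494 + 57 \left(\frac{5}{9} - \frac{11}{9}\right) 82\right)}{57} = 30695 - \frac{1}{57} \left(- \frac{2}{3}\right) \left(737 - -418 - 5494 + 57 \left(- \frac{2}{3}\right) 82\right) = 30695 - \frac{1}{57} \left(- \frac{2}{3}\right) \left(737 + 418 - 5494 - 3116\right) = 30695 - \frac{1}{57} \left(- \frac{2}{3}\right) \left(-7455\right) = 30695 - \frac{4970}{57} = \frac{1744645}{57}$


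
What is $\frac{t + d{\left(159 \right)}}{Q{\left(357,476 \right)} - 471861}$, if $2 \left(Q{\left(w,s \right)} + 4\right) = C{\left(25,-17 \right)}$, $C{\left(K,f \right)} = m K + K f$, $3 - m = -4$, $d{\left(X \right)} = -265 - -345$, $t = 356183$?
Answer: $- \frac{356263}{471990} \approx -0.75481$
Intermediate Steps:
$d{\left(X \right)} = 80$ ($d{\left(X \right)} = -265 + 345 = 80$)
$m = 7$ ($m = 3 - -4 = 3 + 4 = 7$)
$C{\left(K,f \right)} = 7 K + K f$
$Q{\left(w,s \right)} = -129$ ($Q{\left(w,s \right)} = -4 + \frac{25 \left(7 - 17\right)}{2} = -4 + \frac{25 \left(-10\right)}{2} = -4 + \frac{1}{2} \left(-250\right) = -4 - 125 = -129$)
$\frac{t + d{\left(159 \right)}}{Q{\left(357,476 \right)} - 471861} = \frac{356183 + 80}{-129 - 471861} = \frac{356263}{-471990} = 356263 \left(- \frac{1}{471990}\right) = - \frac{356263}{471990}$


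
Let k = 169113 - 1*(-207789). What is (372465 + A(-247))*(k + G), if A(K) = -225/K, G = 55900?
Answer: 39817385822160/247 ≈ 1.6120e+11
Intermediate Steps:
k = 376902 (k = 169113 + 207789 = 376902)
(372465 + A(-247))*(k + G) = (372465 - 225/(-247))*(376902 + 55900) = (372465 - 225*(-1/247))*432802 = (372465 + 225/247)*432802 = (91999080/247)*432802 = 39817385822160/247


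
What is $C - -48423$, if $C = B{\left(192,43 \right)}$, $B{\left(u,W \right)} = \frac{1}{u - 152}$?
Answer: $\frac{1936921}{40} \approx 48423.0$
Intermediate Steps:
$B{\left(u,W \right)} = \frac{1}{-152 + u}$
$C = \frac{1}{40}$ ($C = \frac{1}{-152 + 192} = \frac{1}{40} \approx 0.025$)
$C - -48423 = \frac{1}{40} - -48423 = \frac{1}{40} + 48423 = \frac{1936921}{40}$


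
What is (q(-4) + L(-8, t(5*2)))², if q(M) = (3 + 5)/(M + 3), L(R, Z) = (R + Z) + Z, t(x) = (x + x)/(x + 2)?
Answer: 1444/9 ≈ 160.44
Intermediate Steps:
t(x) = 2*x/(2 + x) (t(x) = (2*x)/(2 + x) = 2*x/(2 + x))
L(R, Z) = R + 2*Z
q(M) = 8/(3 + M)
(q(-4) + L(-8, t(5*2)))² = (8/(3 - 4) + (-8 + 2*(2*(5*2)/(2 + 5*2))))² = (8/(-1) + (-8 + 2*(2*10/(2 + 10))))² = (8*(-1) + (-8 + 2*(2*10/12)))² = (-8 + (-8 + 2*(2*10*(1/12))))² = (-8 + (-8 + 2*(5/3)))² = (-8 + (-8 + 10/3))² = (-8 - 14/3)² = (-38/3)² = 1444/9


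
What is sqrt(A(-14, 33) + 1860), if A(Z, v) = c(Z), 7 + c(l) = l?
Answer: sqrt(1839) ≈ 42.884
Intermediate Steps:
c(l) = -7 + l
A(Z, v) = -7 + Z
sqrt(A(-14, 33) + 1860) = sqrt((-7 - 14) + 1860) = sqrt(-21 + 1860) = sqrt(1839)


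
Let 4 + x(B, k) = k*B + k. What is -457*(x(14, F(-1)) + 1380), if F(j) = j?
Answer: -621977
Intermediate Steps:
x(B, k) = -4 + k + B*k (x(B, k) = -4 + (k*B + k) = -4 + (B*k + k) = -4 + (k + B*k) = -4 + k + B*k)
-457*(x(14, F(-1)) + 1380) = -457*((-4 - 1 + 14*(-1)) + 1380) = -457*((-4 - 1 - 14) + 1380) = -457*(-19 + 1380) = -457*1361 = -621977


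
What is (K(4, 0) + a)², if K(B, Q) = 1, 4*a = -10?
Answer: 9/4 ≈ 2.2500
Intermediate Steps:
a = -5/2 (a = (¼)*(-10) = -5/2 ≈ -2.5000)
(K(4, 0) + a)² = (1 - 5/2)² = (-3/2)² = 9/4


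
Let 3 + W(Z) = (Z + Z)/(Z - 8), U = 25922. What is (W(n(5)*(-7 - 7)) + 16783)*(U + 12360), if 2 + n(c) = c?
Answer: 16060906844/25 ≈ 6.4244e+8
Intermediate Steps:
n(c) = -2 + c
W(Z) = -3 + 2*Z/(-8 + Z) (W(Z) = -3 + (Z + Z)/(Z - 8) = -3 + (2*Z)/(-8 + Z) = -3 + 2*Z/(-8 + Z))
(W(n(5)*(-7 - 7)) + 16783)*(U + 12360) = ((24 - (-2 + 5)*(-7 - 7))/(-8 + (-2 + 5)*(-7 - 7)) + 16783)*(25922 + 12360) = ((24 - 3*(-14))/(-8 + 3*(-14)) + 16783)*38282 = ((24 - 1*(-42))/(-8 - 42) + 16783)*38282 = ((24 + 42)/(-50) + 16783)*38282 = (-1/50*66 + 16783)*38282 = (-33/25 + 16783)*38282 = (419542/25)*38282 = 16060906844/25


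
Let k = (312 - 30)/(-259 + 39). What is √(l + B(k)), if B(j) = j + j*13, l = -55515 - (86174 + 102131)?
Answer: I*√737609785/55 ≈ 493.8*I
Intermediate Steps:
l = -243820 (l = -55515 - 1*188305 = -55515 - 188305 = -243820)
k = -141/110 (k = 282/(-220) = 282*(-1/220) = -141/110 ≈ -1.2818)
B(j) = 14*j (B(j) = j + 13*j = 14*j)
√(l + B(k)) = √(-243820 + 14*(-141/110)) = √(-243820 - 987/55) = √(-13411087/55) = I*√737609785/55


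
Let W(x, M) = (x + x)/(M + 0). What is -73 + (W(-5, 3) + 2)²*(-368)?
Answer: -6545/9 ≈ -727.22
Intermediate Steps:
W(x, M) = 2*x/M (W(x, M) = (2*x)/M = 2*x/M)
-73 + (W(-5, 3) + 2)²*(-368) = -73 + (2*(-5)/3 + 2)²*(-368) = -73 + (2*(-5)*(⅓) + 2)²*(-368) = -73 + (-10/3 + 2)²*(-368) = -73 + (-4/3)²*(-368) = -73 + (16/9)*(-368) = -73 - 5888/9 = -6545/9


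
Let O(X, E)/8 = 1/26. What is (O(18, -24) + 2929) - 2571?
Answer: 4658/13 ≈ 358.31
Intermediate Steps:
O(X, E) = 4/13 (O(X, E) = 8/26 = 8*(1/26) = 4/13)
(O(18, -24) + 2929) - 2571 = (4/13 + 2929) - 2571 = 38081/13 - 2571 = 4658/13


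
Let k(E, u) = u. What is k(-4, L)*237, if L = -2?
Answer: -474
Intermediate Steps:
k(-4, L)*237 = -2*237 = -474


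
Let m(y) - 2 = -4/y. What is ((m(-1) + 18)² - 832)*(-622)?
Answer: 159232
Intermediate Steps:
m(y) = 2 - 4/y
((m(-1) + 18)² - 832)*(-622) = (((2 - 4/(-1)) + 18)² - 832)*(-622) = (((2 - 4*(-1)) + 18)² - 832)*(-622) = (((2 + 4) + 18)² - 832)*(-622) = ((6 + 18)² - 832)*(-622) = (24² - 832)*(-622) = (576 - 832)*(-622) = -256*(-622) = 159232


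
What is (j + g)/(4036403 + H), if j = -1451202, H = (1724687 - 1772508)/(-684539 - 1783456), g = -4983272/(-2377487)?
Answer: -26444404749115545/73553116205812601 ≈ -0.35953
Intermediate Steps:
g = 30952/14767 (g = -4983272*(-1/2377487) = 30952/14767 ≈ 2.0960)
H = 47821/2467995 (H = -47821/(-2467995) = -47821*(-1/2467995) = 47821/2467995 ≈ 0.019376)
(j + g)/(4036403 + H) = (-1451202 + 30952/14767)/(4036403 + 47821/2467995) = -21429868982/(14767*9961822469806/2467995) = -21429868982/14767*2467995/9961822469806 = -26444404749115545/73553116205812601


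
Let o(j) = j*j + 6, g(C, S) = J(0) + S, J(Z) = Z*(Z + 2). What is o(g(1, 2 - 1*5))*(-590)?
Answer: -8850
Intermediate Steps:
J(Z) = Z*(2 + Z)
g(C, S) = S (g(C, S) = 0*(2 + 0) + S = 0*2 + S = 0 + S = S)
o(j) = 6 + j**2 (o(j) = j**2 + 6 = 6 + j**2)
o(g(1, 2 - 1*5))*(-590) = (6 + (2 - 1*5)**2)*(-590) = (6 + (2 - 5)**2)*(-590) = (6 + (-3)**2)*(-590) = (6 + 9)*(-590) = 15*(-590) = -8850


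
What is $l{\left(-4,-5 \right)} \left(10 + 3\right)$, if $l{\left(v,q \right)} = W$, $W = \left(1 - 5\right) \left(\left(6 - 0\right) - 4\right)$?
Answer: $-104$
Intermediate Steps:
$W = -8$ ($W = - 4 \left(\left(6 + 0\right) - 4\right) = - 4 \left(6 - 4\right) = \left(-4\right) 2 = -8$)
$l{\left(v,q \right)} = -8$
$l{\left(-4,-5 \right)} \left(10 + 3\right) = - 8 \left(10 + 3\right) = \left(-8\right) 13 = -104$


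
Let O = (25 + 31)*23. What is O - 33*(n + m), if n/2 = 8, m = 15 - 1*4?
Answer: 397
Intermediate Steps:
m = 11 (m = 15 - 4 = 11)
n = 16 (n = 2*8 = 16)
O = 1288 (O = 56*23 = 1288)
O - 33*(n + m) = 1288 - 33*(16 + 11) = 1288 - 33*27 = 1288 - 891 = 397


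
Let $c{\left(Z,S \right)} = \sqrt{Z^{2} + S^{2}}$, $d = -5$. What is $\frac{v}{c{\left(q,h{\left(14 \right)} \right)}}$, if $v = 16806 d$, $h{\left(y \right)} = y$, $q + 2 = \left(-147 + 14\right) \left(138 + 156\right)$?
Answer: $- \frac{42015 \sqrt{382280753}}{382280753} \approx -2.1489$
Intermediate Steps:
$q = -39104$ ($q = -2 + \left(-147 + 14\right) \left(138 + 156\right) = -2 - 39102 = -39104$)
$c{\left(Z,S \right)} = \sqrt{S^{2} + Z^{2}}$
$v = -84030$ ($v = 16806 \left(-5\right) = -84030$)
$\frac{v}{c{\left(q,h{\left(14 \right)} \right)}} = - \frac{84030}{\sqrt{14^{2} + \left(-39104\right)^{2}}} = - \frac{84030}{\sqrt{196 + 1529122816}} = - \frac{84030}{\sqrt{1529123012}} = - \frac{84030}{2 \sqrt{382280753}} = - 84030 \frac{\sqrt{382280753}}{764561506} = - \frac{42015 \sqrt{382280753}}{382280753}$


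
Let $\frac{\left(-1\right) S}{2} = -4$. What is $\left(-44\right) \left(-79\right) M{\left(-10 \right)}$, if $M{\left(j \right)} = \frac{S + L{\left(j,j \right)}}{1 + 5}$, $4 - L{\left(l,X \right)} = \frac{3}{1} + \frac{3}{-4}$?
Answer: $\frac{11297}{2} \approx 5648.5$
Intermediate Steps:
$S = 8$ ($S = \left(-2\right) \left(-4\right) = 8$)
$L{\left(l,X \right)} = \frac{7}{4}$ ($L{\left(l,X \right)} = 4 - \left(\frac{3}{1} + \frac{3}{-4}\right) = 4 - \left(3 \cdot 1 + 3 \left(- \frac{1}{4}\right)\right) = 4 - \left(3 - \frac{3}{4}\right) = 4 - \frac{9}{4} = \frac{7}{4}$)
$M{\left(j \right)} = \frac{13}{8}$ ($M{\left(j \right)} = \frac{8 + \frac{7}{4}}{1 + 5} = \frac{39}{4 \cdot 6} = \frac{39}{4} \cdot \frac{1}{6} = \frac{13}{8}$)
$\left(-44\right) \left(-79\right) M{\left(-10 \right)} = \left(-44\right) \left(-79\right) \frac{13}{8} = 3476 \cdot \frac{13}{8} = \frac{11297}{2}$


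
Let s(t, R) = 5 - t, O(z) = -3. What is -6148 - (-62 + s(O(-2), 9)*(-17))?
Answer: -5950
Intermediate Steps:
-6148 - (-62 + s(O(-2), 9)*(-17)) = -6148 - (-62 + (5 - 1*(-3))*(-17)) = -6148 - (-62 + (5 + 3)*(-17)) = -6148 - (-62 + 8*(-17)) = -6148 - (-62 - 136) = -6148 - 1*(-198) = -6148 + 198 = -5950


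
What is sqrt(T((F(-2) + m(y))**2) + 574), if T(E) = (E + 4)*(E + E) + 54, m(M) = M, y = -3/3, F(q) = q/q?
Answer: 2*sqrt(157) ≈ 25.060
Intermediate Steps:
F(q) = 1
y = -1 (y = -3*1/3 = -1)
T(E) = 54 + 2*E*(4 + E) (T(E) = (4 + E)*(2*E) + 54 = 2*E*(4 + E) + 54 = 54 + 2*E*(4 + E))
sqrt(T((F(-2) + m(y))**2) + 574) = sqrt((54 + 2*((1 - 1)**2)**2 + 8*(1 - 1)**2) + 574) = sqrt((54 + 2*(0**2)**2 + 8*0**2) + 574) = sqrt((54 + 2*0**2 + 8*0) + 574) = sqrt((54 + 2*0 + 0) + 574) = sqrt((54 + 0 + 0) + 574) = sqrt(54 + 574) = sqrt(628) = 2*sqrt(157)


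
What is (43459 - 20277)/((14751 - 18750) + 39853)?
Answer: 11591/17927 ≈ 0.64657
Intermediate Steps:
(43459 - 20277)/((14751 - 18750) + 39853) = 23182/(-3999 + 39853) = 23182/35854 = 23182*(1/35854) = 11591/17927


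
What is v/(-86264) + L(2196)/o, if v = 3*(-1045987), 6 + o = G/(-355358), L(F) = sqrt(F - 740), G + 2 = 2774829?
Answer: 3137961/86264 - 1421432*sqrt(91)/4906975 ≈ 33.613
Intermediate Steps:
G = 2774827 (G = -2 + 2774829 = 2774827)
L(F) = sqrt(-740 + F)
o = -4906975/355358 (o = -6 + 2774827/(-355358) = -6 + 2774827*(-1/355358) = -6 - 2774827/355358 = -4906975/355358 ≈ -13.809)
v = -3137961
v/(-86264) + L(2196)/o = -3137961/(-86264) + sqrt(-740 + 2196)/(-4906975/355358) = -3137961*(-1/86264) + sqrt(1456)*(-355358/4906975) = 3137961/86264 + (4*sqrt(91))*(-355358/4906975) = 3137961/86264 - 1421432*sqrt(91)/4906975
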